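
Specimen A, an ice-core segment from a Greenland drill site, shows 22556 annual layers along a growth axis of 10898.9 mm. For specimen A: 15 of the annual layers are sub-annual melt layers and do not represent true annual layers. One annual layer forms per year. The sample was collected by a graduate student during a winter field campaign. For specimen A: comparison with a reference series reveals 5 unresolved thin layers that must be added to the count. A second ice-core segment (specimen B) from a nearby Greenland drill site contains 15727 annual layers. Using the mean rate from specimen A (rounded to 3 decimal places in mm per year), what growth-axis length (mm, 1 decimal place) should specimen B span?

7596.1 mm

Specimen A: correcting the raw count gives 22556 − 15 + 5 = 22546 true annual layers.
A: 10898.9 mm over 22546 years gives 10898.9 / 22546 ≈ 0.483 mm/yr.
For B, 0.483 mm/year × 15727 years = 7596.1 mm.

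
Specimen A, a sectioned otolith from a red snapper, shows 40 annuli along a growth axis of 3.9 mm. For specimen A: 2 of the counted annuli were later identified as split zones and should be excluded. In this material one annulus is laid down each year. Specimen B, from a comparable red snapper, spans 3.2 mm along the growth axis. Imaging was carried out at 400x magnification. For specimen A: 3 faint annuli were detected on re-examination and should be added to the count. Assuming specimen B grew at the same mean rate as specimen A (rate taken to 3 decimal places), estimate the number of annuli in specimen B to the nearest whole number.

Specimen A: correcting the raw count gives 40 − 2 + 3 = 41 true annuli.
A: Extension rate ≈ 3.9 / 41 = 0.095 mm/yr.
For B, 3.2 / 0.095 = 33.68 years ≈ 34 annuli.

34 annuli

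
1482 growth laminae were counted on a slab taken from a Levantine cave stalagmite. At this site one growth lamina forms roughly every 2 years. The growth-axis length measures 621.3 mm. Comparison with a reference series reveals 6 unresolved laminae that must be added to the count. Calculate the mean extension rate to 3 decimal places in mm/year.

True growth lamina count = 1482 + 6 = 1488.
At 2 years per growth lamina, 1488 × 2 = 2976 years.
Extension rate ≈ 621.3 / 2976 = 0.209 mm/year.

0.209 mm/year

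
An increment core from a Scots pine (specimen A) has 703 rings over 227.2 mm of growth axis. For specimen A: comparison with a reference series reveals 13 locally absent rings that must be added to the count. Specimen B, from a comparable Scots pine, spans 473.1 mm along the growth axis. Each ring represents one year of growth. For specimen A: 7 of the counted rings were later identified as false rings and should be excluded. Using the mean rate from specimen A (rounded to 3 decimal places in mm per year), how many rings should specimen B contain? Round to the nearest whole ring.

Specimen A: true ring count = 703 − 7 + 13 = 709.
A: Extension rate ≈ 227.2 / 709 = 0.320 mm/yr.
B spans 473.1 / 0.320 = 1478.44 years ≈ 1478 rings.

1478 rings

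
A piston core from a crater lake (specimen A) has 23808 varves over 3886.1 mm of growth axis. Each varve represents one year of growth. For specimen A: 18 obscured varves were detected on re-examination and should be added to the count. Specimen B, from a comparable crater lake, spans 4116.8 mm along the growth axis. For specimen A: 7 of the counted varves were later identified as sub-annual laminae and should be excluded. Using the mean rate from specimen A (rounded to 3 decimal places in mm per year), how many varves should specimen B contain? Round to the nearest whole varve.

25256 varves

Specimen A: correcting the raw count gives 23808 − 7 + 18 = 23819 true varves.
A: Mean rate = 3886.1 mm / 23819 years ≈ 0.163 mm/year.
B spans 4116.8 / 0.163 = 25256.44 years ≈ 25256 varves.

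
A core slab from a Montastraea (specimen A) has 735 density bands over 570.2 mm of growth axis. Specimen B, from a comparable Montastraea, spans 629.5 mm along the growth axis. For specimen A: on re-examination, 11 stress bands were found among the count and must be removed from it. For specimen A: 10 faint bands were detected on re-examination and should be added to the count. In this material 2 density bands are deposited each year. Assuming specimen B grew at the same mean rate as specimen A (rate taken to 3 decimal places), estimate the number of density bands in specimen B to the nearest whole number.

810 density bands

Specimen A: correcting the raw count gives 735 − 11 + 10 = 734 true density bands.
Specimen A: with 2 density bands per year, 734 / 2 = 367 years.
A: Mean rate = 570.2 mm / 367 years ≈ 1.554 mm/yr.
For B, 629.5 / 1.554 = 405.08 years; at 2 density bands per year that is 405.08 × 2 ≈ 810 density bands.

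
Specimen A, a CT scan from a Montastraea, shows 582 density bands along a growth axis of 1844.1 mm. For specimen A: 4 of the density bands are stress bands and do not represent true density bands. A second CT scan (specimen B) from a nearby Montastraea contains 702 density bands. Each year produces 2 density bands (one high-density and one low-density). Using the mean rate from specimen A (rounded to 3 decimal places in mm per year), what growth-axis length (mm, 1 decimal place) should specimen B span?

Specimen A: adjusted count: 582 − 4 = 578 density bands.
Specimen A: 578 density bands at 2 per year is 578 / 2 = 289 years.
A: Mean rate = 1844.1 mm / 289 years ≈ 6.381 mm/yr.
Specimen B: 702 density bands at 2 per year is 702 / 2 = 351 years. For B, 6.381 mm/year × 351 years = 2239.7 mm.

2239.7 mm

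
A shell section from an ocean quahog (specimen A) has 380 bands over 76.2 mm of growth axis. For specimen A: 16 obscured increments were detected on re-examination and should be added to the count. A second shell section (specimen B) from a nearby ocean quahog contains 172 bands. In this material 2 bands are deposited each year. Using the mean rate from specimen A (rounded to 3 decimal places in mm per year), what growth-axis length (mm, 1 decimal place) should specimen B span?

Specimen A: adjusted count: 380 + 16 = 396 bands.
Specimen A: with 2 bands per year, 396 / 2 = 198 years.
A: Extension rate ≈ 76.2 / 198 = 0.385 mm/yr.
Specimen B: 172 bands at 2 per year is 172 / 2 = 86 years. For B, 0.385 mm/year × 86 years = 33.1 mm.

33.1 mm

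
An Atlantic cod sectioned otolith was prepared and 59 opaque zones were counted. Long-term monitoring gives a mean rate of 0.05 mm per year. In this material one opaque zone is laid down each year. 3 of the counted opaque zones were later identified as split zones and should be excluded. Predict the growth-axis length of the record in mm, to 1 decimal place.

2.8 mm

True opaque zone count = 59 − 3 = 56.
Predicted length = 0.05 mm/year × 56 years = 2.8 mm.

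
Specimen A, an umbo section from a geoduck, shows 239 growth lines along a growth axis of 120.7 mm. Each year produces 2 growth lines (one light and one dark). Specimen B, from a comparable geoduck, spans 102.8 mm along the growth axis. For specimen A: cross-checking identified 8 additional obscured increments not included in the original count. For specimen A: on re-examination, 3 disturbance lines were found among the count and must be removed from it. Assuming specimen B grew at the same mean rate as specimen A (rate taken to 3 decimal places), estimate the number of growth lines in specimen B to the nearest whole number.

208 growth lines

Specimen A: correcting the raw count gives 239 − 3 + 8 = 244 true growth lines.
Specimen A: with 2 growth lines per year, 244 / 2 = 122 years.
A: Extension rate ≈ 120.7 / 122 = 0.989 mm per year.
Specimen B: 102.8 mm / 0.989 mm per year = 103.94 years; at 2 growth lines per year that is 103.94 × 2 ≈ 208 growth lines.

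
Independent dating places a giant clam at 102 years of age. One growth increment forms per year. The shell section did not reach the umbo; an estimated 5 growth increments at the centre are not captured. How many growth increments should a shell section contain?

97 growth increments

One growth increment per year gives 102 growth increments over 102 years.
Subtracting the 5 growth increments not captured gives 102 − 5 = 97 growth increments in the record.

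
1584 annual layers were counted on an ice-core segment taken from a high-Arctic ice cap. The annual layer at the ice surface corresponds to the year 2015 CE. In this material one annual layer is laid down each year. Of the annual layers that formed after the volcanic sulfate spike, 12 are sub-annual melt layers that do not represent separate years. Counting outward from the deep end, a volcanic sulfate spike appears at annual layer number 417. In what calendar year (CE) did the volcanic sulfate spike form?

860 CE

1584 − 417 = 1167 annual layers lie beyond the volcanic sulfate spike toward the ice surface.
1167 − 12 false = 1155 true annual layers after the volcanic sulfate spike.
Counting back 1155 years from 2015 CE places the volcanic sulfate spike in 2015 − 1155 = 860 CE.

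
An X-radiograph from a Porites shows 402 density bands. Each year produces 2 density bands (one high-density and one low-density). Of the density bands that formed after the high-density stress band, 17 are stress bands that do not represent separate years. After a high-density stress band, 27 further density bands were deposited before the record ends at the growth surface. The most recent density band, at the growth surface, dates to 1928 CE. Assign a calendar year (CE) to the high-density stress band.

27 density bands formed after the high-density stress band.
27 − 17 false = 10 true density bands after the high-density stress band.
10 density bands at 2 per year is 10 / 2 = 5 years.
Counting back 5 years from 1928 CE places the high-density stress band in 1928 − 5 = 1923 CE.

1923 CE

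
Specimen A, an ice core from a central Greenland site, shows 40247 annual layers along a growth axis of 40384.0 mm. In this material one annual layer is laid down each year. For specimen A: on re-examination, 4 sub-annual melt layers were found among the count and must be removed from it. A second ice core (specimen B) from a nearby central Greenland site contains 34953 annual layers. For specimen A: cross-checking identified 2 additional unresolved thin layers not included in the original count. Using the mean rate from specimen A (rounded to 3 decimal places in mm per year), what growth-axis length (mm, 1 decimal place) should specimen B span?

Specimen A: after corrections the count is 40247 − 4 + 2 = 40245 annual layers.
A: Extension rate ≈ 40384.0 / 40245 = 1.003 mm/year.
For B, 1.003 mm/year × 34953 years = 35057.9 mm.

35057.9 mm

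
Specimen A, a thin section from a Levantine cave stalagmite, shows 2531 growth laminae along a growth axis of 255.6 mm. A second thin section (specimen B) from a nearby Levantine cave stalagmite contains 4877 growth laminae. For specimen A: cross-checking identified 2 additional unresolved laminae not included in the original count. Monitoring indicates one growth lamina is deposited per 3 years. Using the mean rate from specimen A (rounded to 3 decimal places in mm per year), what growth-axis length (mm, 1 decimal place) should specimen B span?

497.5 mm

Specimen A: true growth lamina count = 2531 + 2 = 2533.
Specimen A: at 3 years per growth lamina, 2533 × 3 = 7599 years.
A: Extension rate ≈ 255.6 / 7599 = 0.034 mm/yr.
Specimen B: at 3 years per growth lamina, 4877 × 3 = 14631 years. Length of B = 0.034 × 14631 = 497.5 mm.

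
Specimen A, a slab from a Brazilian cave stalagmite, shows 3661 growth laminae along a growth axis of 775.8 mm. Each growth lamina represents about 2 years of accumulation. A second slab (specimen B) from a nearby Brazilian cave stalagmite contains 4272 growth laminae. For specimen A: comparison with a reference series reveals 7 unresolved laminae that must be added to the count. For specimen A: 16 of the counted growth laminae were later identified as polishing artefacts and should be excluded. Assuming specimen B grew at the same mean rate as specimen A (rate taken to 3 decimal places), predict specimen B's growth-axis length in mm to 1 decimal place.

Specimen A: true growth lamina count = 3661 − 16 + 7 = 3652.
Specimen A: at 2 years per growth lamina, 3652 × 2 = 7304 years.
A: Mean rate = 775.8 mm / 7304 years ≈ 0.106 mm per year.
Specimen B: at 2 years per growth lamina, 4272 × 2 = 8544 years. For B, 0.106 mm/year × 8544 years = 905.7 mm.

905.7 mm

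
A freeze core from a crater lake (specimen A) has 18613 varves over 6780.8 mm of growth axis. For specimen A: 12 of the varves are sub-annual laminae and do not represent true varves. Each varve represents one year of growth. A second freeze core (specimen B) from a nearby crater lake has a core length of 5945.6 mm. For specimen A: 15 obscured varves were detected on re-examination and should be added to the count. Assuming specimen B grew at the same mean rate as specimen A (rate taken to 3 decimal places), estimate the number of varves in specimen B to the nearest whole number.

Specimen A: adjusted count: 18613 − 12 + 15 = 18616 varves.
A: 6780.8 mm over 18616 years gives 6780.8 / 18616 ≈ 0.364 mm/yr.
B spans 5945.6 / 0.364 = 16334.07 years ≈ 16334 varves.

16334 varves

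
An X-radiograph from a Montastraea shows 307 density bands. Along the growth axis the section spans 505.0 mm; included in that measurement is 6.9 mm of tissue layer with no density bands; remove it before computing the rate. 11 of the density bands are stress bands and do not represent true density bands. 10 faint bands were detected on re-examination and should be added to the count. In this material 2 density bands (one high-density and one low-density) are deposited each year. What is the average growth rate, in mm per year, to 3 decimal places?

3.256 mm per year

After corrections the count is 307 − 11 + 10 = 306 density bands.
Dividing by 2 density bands per year: 306 / 2 = 153 years.
Removing the 6.9 mm offcut leaves 505.0 − 6.9 = 498.1 mm.
Mean rate = 498.1 mm / 153 years ≈ 3.256 mm per year.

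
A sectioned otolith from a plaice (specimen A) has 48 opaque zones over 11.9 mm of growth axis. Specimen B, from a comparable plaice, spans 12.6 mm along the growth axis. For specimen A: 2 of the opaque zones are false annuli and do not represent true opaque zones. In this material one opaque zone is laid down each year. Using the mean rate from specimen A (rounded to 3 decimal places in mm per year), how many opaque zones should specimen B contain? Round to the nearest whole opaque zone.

Specimen A: true opaque zone count = 48 − 2 = 46.
A: Extension rate ≈ 11.9 / 46 = 0.259 mm/year.
For B, 12.6 / 0.259 = 48.65 years ≈ 49 opaque zones.

49 opaque zones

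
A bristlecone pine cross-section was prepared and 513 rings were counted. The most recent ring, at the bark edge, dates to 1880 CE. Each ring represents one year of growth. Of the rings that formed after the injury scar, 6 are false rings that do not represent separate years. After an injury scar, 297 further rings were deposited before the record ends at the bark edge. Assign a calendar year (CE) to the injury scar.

1589 CE

297 rings formed after the injury scar.
Removing the 6 false rings leaves 297 − 6 = 291 true rings beyond the injury scar.
The ring at the bark edge is 1880 CE, so the injury scar dates to 1880 − 291 = 1589 CE.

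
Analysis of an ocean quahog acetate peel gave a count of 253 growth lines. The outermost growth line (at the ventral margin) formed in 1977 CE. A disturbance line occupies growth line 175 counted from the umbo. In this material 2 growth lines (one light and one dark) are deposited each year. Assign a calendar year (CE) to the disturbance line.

253 − 175 = 78 growth lines lie beyond the disturbance line toward the ventral margin.
78 growth lines at 2 per year is 78 / 2 = 39 years.
1977 − 39 = 1938 CE.

1938 CE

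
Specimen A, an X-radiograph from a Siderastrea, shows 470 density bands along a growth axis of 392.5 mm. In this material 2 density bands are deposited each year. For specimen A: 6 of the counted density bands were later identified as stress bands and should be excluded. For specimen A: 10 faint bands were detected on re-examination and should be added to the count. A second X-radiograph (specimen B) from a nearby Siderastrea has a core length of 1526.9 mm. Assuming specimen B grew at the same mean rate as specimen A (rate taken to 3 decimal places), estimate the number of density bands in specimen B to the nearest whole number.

1844 density bands

Specimen A: correcting the raw count gives 470 − 6 + 10 = 474 true density bands.
Specimen A: with 2 density bands per year, 474 / 2 = 237 years.
A: Extension rate ≈ 392.5 / 237 = 1.656 mm per year.
B spans 1526.9 / 1.656 = 922.04 years; at 2 density bands per year that is 922.04 × 2 ≈ 1844 density bands.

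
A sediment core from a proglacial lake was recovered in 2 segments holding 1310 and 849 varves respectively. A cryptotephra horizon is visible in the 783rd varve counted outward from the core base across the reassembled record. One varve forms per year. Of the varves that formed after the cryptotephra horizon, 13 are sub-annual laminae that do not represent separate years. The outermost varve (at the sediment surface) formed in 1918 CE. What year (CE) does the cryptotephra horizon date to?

555 CE

Total varves = 1310 + 849 = 2159.
Between varve 783 and the sediment surface there are 2159 − 783 = 1376 varves.
1376 − 13 false = 1363 true varves after the cryptotephra horizon.
Counting back 1363 years from 1918 CE places the cryptotephra horizon in 1918 − 1363 = 555 CE.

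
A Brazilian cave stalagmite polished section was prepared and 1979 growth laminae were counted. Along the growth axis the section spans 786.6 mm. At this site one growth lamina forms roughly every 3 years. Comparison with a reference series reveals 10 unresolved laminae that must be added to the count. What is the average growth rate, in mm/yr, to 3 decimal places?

True growth lamina count = 1979 + 10 = 1989.
At 3 years per growth lamina, 1989 × 3 = 5967 years.
Mean rate = 786.6 mm / 5967 years ≈ 0.132 mm/yr.

0.132 mm/yr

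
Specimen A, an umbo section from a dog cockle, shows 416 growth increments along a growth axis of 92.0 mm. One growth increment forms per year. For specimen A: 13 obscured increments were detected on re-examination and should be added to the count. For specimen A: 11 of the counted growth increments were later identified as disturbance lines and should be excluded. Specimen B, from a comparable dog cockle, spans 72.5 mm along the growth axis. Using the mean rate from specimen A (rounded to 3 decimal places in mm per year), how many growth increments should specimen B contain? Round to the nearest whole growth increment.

Specimen A: true growth increment count = 416 − 11 + 13 = 418.
A: Mean rate = 92.0 mm / 418 years ≈ 0.220 mm/year.
B spans 72.5 / 0.220 = 329.55 years ≈ 330 growth increments.

330 growth increments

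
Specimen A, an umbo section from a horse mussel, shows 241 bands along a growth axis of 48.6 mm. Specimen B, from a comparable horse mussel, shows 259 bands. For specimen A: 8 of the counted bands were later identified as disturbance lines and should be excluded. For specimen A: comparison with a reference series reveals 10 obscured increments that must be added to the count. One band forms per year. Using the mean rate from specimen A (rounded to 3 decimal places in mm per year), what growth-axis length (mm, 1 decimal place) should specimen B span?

51.8 mm

Specimen A: after corrections the count is 241 − 8 + 10 = 243 bands.
A: Extension rate ≈ 48.6 / 243 = 0.200 mm/yr.
For B, 0.200 mm/year × 259 years = 51.8 mm.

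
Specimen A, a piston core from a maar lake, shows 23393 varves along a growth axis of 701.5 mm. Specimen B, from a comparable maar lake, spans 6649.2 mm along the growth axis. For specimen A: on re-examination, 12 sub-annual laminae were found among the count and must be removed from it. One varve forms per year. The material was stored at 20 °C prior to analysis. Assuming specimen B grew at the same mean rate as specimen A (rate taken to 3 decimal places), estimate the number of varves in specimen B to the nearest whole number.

221640 varves

Specimen A: true varve count = 23393 − 12 = 23381.
A: 701.5 mm over 23381 years gives 701.5 / 23381 ≈ 0.030 mm/year.
B spans 6649.2 / 0.030 = 221640.00 years ≈ 221640 varves.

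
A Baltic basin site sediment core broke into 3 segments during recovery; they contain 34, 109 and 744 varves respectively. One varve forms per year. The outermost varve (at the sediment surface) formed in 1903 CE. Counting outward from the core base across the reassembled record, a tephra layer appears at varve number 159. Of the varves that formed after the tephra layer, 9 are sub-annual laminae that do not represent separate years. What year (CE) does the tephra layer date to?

Total varves = 34 + 109 + 744 = 887.
The tephra layer sits at varve 159 from the core base, so 887 − 159 = 728 varves formed after it.
Removing the 9 false varves leaves 728 − 9 = 719 true varves beyond the tephra layer.
Counting back 719 years from 1903 CE places the tephra layer in 1903 − 719 = 1184 CE.

1184 CE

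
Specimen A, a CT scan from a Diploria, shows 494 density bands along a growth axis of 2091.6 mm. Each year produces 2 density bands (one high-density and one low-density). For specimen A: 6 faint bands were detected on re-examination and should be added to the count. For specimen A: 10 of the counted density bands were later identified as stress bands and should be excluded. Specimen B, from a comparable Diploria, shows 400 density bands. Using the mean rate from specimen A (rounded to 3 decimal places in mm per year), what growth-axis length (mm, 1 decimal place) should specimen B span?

Specimen A: true density band count = 494 − 10 + 6 = 490.
Specimen A: with 2 density bands per year, 490 / 2 = 245 years.
A: Mean rate = 2091.6 mm / 245 years ≈ 8.537 mm/year.
Specimen B: dividing by 2 density bands per year: 400 / 2 = 200 years. B's length ≈ 8.537 × 200 = 1707.4 mm.

1707.4 mm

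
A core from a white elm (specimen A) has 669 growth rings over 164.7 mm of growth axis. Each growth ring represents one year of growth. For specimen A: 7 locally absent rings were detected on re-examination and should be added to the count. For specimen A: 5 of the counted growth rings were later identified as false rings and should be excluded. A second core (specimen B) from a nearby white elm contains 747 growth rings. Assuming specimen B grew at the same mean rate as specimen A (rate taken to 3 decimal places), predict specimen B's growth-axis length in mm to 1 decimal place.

183.0 mm

Specimen A: adjusted count: 669 − 5 + 7 = 671 growth rings.
A: 164.7 mm over 671 years gives 164.7 / 671 ≈ 0.245 mm/year.
Length of B = 0.245 × 747 = 183.0 mm.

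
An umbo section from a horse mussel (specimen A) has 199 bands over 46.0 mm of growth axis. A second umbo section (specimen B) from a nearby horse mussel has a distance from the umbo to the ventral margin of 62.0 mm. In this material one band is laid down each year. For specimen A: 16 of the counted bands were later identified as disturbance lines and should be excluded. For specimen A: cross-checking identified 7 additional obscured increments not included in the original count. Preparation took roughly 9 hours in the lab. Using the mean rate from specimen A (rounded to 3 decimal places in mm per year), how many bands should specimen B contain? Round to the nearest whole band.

Specimen A: after corrections the count is 199 − 16 + 7 = 190 bands.
A: 46.0 mm over 190 years gives 46.0 / 190 ≈ 0.242 mm/yr.
B spans 62.0 / 0.242 = 256.20 years ≈ 256 bands.

256 bands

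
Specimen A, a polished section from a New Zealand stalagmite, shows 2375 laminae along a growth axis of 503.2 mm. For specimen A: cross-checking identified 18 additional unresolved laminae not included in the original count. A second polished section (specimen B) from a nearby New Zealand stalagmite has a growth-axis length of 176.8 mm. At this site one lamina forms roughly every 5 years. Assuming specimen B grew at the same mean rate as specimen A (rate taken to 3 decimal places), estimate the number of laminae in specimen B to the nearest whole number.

842 laminae

Specimen A: adjusted count: 2375 + 18 = 2393 laminae.
Specimen A: 2393 laminae at 5 years each span 2393 × 5 = 11965 years.
A: Extension rate ≈ 503.2 / 11965 = 0.042 mm/year.
For B, 176.8 / 0.042 = 4209.52 years; at 5 years per lamina that is 4209.52 / 5 ≈ 842 laminae.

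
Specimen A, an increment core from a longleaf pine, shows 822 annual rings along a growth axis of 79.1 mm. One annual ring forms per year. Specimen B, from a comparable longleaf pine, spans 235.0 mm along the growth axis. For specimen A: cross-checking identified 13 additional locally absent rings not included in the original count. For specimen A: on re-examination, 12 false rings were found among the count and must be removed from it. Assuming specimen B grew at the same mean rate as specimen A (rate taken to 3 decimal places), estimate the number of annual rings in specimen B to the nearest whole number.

Specimen A: after corrections the count is 822 − 12 + 13 = 823 annual rings.
A: 79.1 mm over 823 years gives 79.1 / 823 ≈ 0.096 mm per year.
B spans 235.0 / 0.096 = 2447.92 years ≈ 2448 annual rings.

2448 annual rings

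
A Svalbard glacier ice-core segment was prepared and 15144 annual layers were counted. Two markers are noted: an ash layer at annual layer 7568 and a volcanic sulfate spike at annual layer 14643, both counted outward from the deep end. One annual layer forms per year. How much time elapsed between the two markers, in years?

14643 − 7568 = 7075 annual layers lie between the two events.
That is 7075 years at one annual layer per year.

7075 years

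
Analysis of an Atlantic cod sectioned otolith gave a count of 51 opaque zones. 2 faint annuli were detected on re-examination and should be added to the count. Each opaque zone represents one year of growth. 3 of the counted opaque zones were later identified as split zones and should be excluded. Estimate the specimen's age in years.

50 yr

After corrections the count is 51 − 3 + 2 = 50 opaque zones.
At one opaque zone per year, that is 50 years.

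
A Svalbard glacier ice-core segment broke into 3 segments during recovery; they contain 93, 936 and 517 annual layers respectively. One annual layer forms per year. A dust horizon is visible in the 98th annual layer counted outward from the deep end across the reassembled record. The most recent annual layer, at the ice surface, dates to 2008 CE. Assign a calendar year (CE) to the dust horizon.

Total annual layers = 93 + 936 + 517 = 1546.
The dust horizon sits at annual layer 98 from the deep end, so 1546 − 98 = 1448 annual layers formed after it.
Counting back 1448 years from 2008 CE places the dust horizon in 2008 − 1448 = 560 CE.

560 CE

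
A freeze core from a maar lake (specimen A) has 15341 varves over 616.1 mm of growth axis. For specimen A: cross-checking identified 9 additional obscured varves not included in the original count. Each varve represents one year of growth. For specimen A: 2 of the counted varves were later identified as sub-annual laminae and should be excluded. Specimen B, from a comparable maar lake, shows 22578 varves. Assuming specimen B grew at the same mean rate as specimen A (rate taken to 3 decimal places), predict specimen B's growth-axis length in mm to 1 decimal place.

Specimen A: true varve count = 15341 − 2 + 9 = 15348.
A: Mean rate = 616.1 mm / 15348 years ≈ 0.040 mm per year.
Length of B = 0.040 × 22578 = 903.1 mm.

903.1 mm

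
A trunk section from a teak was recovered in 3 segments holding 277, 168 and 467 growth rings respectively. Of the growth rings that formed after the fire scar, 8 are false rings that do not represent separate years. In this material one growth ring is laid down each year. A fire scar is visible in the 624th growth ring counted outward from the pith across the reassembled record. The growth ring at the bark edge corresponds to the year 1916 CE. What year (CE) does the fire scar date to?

1636 CE

Total growth rings = 277 + 168 + 467 = 912.
Between growth ring 624 and the bark edge there are 912 − 624 = 288 growth rings.
288 − 8 false = 280 true growth rings after the fire scar.
1916 − 280 = 1636 CE.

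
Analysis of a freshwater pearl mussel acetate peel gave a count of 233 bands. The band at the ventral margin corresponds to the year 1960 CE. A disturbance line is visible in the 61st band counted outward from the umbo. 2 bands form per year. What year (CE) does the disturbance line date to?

1874 CE

The disturbance line sits at band 61 from the umbo, so 233 − 61 = 172 bands formed after it.
With 2 bands per year, 172 / 2 = 86 years.
The band at the ventral margin is 1960 CE, so the disturbance line dates to 1960 − 86 = 1874 CE.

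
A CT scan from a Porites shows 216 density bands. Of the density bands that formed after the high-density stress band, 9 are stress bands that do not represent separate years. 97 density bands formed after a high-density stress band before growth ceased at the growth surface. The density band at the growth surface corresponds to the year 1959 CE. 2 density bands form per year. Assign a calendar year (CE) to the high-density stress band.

1915 CE

97 density bands formed after the high-density stress band.
Removing the 9 false density bands leaves 97 − 9 = 88 true density bands beyond the high-density stress band.
Dividing by 2 density bands per year: 88 / 2 = 44 years.
The density band at the growth surface is 1959 CE, so the high-density stress band dates to 1959 − 44 = 1915 CE.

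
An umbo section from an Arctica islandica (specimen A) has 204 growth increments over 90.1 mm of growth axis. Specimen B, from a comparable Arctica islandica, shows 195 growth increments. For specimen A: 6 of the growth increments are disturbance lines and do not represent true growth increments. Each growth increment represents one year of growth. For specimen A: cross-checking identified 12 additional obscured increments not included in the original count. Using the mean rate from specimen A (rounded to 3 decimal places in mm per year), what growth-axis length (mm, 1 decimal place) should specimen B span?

83.7 mm

Specimen A: correcting the raw count gives 204 − 6 + 12 = 210 true growth increments.
A: Extension rate ≈ 90.1 / 210 = 0.429 mm per year.
For B, 0.429 mm/year × 195 years = 83.7 mm.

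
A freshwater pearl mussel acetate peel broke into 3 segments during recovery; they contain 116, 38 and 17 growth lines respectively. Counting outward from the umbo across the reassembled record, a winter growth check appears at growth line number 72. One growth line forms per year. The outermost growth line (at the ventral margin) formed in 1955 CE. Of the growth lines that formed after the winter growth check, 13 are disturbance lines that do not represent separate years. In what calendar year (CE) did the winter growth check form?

Total growth lines = 116 + 38 + 17 = 171.
The winter growth check sits at growth line 72 from the umbo, so 171 − 72 = 99 growth lines formed after it.
Removing the 13 false growth lines leaves 99 − 13 = 86 true growth lines beyond the winter growth check.
Counting back 86 years from 1955 CE places the winter growth check in 1955 − 86 = 1869 CE.

1869 CE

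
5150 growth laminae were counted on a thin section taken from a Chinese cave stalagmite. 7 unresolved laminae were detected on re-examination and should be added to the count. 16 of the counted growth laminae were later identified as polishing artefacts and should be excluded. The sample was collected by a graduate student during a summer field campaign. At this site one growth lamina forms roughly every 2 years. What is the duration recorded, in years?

Adjusted count: 5150 − 16 + 7 = 5141 growth laminae.
5141 growth laminae at 2 years each span 5141 × 2 = 10282 years.

10282 yr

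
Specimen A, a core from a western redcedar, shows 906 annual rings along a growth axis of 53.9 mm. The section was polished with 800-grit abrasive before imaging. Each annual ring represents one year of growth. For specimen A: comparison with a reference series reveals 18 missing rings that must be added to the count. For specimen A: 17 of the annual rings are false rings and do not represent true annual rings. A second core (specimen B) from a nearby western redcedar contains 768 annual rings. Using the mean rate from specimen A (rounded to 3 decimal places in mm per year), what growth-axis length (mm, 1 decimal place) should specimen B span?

Specimen A: true annual ring count = 906 − 17 + 18 = 907.
A: Mean rate = 53.9 mm / 907 years ≈ 0.059 mm/yr.
For B, 0.059 mm/year × 768 years = 45.3 mm.

45.3 mm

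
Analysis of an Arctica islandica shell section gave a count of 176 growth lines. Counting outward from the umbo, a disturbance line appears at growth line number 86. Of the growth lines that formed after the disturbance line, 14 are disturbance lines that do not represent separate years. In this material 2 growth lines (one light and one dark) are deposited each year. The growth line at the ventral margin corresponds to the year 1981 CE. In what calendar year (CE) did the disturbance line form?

1943 CE

176 − 86 = 90 growth lines lie beyond the disturbance line toward the ventral margin.
90 − 14 false = 76 true growth lines after the disturbance line.
Dividing by 2 growth lines per year: 76 / 2 = 38 years.
1981 − 38 = 1943 CE.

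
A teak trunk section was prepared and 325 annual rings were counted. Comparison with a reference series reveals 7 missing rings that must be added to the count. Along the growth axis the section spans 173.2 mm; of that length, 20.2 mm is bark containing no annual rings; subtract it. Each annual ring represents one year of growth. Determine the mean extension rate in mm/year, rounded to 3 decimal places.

True annual ring count = 325 + 7 = 332.
Removing the 20.2 mm offcut leaves 173.2 − 20.2 = 153.0 mm.
Mean rate = 153.0 mm / 332 years ≈ 0.461 mm/year.

0.461 mm/year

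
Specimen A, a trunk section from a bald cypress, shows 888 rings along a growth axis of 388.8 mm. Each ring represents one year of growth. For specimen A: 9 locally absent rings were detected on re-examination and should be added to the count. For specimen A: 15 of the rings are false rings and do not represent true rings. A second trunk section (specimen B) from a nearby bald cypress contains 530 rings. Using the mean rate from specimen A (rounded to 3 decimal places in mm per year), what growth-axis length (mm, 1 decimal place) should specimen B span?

233.7 mm

Specimen A: correcting the raw count gives 888 − 15 + 9 = 882 true rings.
A: Mean rate = 388.8 mm / 882 years ≈ 0.441 mm/year.
B's length ≈ 0.441 × 530 = 233.7 mm.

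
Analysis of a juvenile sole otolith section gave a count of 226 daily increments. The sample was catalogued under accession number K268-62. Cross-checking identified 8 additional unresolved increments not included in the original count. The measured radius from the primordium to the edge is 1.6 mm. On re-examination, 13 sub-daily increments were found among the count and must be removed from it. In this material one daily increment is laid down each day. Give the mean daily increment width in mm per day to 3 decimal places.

Correcting the raw count gives 226 − 13 + 8 = 221 true daily increments.
Mean rate = 1.6 mm / 221 days ≈ 0.007 mm per day.

0.007 mm per day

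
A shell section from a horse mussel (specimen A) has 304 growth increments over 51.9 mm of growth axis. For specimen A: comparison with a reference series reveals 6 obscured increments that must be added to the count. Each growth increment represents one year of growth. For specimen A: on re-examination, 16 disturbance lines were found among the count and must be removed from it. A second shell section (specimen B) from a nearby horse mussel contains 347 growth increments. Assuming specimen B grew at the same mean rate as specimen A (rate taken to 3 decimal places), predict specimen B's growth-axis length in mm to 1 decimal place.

61.4 mm

Specimen A: true growth increment count = 304 − 16 + 6 = 294.
A: Extension rate ≈ 51.9 / 294 = 0.177 mm per year.
Length of B = 0.177 × 347 = 61.4 mm.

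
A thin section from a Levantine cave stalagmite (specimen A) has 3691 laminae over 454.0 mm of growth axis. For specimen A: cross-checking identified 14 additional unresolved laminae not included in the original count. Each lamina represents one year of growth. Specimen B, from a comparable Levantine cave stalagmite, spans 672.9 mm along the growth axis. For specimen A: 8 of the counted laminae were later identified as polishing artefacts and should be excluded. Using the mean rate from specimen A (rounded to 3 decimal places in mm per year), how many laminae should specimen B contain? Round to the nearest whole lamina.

Specimen A: true lamina count = 3691 − 8 + 14 = 3697.
A: 454.0 mm over 3697 years gives 454.0 / 3697 ≈ 0.123 mm/yr.
Specimen B: 672.9 mm / 0.123 mm per year = 5470.73 years ≈ 5471 laminae.

5471 laminae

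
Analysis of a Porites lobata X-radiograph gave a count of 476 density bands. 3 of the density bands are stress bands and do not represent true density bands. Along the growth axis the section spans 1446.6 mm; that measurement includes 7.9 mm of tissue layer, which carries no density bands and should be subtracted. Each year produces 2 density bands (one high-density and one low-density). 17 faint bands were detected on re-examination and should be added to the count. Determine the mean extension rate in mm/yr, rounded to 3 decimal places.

True density band count = 476 − 3 + 17 = 490.
With 2 density bands per year, 490 / 2 = 245 years.
Net length = 1446.6 − 7.9 = 1438.7 mm.
1438.7 mm over 245 years gives 1438.7 / 245 ≈ 5.872 mm/yr.

5.872 mm/yr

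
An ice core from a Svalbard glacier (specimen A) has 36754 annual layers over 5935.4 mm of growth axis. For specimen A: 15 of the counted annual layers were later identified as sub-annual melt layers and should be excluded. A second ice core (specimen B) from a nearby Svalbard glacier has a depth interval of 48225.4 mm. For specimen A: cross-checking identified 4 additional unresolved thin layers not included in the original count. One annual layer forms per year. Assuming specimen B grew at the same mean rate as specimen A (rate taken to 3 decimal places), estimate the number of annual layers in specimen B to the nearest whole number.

Specimen A: true annual layer count = 36754 − 15 + 4 = 36743.
A: Mean rate = 5935.4 mm / 36743 years ≈ 0.162 mm/year.
Specimen B: 48225.4 mm / 0.162 mm per year = 297687.65 years ≈ 297688 annual layers.

297688 annual layers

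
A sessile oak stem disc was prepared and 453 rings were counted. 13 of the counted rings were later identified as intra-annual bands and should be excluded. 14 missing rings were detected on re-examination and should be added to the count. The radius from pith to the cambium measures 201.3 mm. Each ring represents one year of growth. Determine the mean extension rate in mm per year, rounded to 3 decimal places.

True ring count = 453 − 13 + 14 = 454.
201.3 mm over 454 years gives 201.3 / 454 ≈ 0.443 mm per year.

0.443 mm per year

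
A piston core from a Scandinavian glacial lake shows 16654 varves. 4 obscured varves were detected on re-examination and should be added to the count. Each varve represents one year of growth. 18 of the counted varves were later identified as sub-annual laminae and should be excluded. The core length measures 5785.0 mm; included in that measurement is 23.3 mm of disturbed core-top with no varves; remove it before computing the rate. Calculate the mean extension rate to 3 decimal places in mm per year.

0.346 mm per year

Adjusted count: 16654 − 18 + 4 = 16640 varves.
Removing the 23.3 mm offcut leaves 5785.0 − 23.3 = 5761.7 mm.
5761.7 mm over 16640 years gives 5761.7 / 16640 ≈ 0.346 mm per year.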